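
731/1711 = 731/1711 =0.43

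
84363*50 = 4218150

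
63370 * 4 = 253480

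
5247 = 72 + 5175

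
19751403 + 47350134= 67101537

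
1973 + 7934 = 9907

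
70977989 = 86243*823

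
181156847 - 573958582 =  - 392801735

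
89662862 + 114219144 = 203882006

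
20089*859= 17256451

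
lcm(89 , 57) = 5073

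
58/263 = 58/263 =0.22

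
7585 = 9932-2347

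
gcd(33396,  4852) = 4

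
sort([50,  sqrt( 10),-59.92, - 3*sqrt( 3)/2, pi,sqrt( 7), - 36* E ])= [ - 36*E, - 59.92, - 3*sqrt( 3 )/2,sqrt( 7 ),pi,sqrt(10), 50 ] 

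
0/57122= 0  =  0.00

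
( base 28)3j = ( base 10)103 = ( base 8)147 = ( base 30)3D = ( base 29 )3G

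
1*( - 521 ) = -521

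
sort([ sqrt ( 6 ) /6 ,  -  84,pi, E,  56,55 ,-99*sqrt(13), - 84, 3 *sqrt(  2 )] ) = [ - 99*sqrt(13 ) ,  -  84 , - 84, sqrt(6)/6, E, pi,3*sqrt(2 ) , 55, 56 ] 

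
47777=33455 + 14322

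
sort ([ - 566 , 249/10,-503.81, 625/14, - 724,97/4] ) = [-724, - 566, - 503.81, 97/4,249/10, 625/14]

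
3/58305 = 1/19435 = 0.00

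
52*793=41236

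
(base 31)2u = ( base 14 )68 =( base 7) 161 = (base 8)134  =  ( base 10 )92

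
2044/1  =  2044 = 2044.00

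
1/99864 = 1/99864 = 0.00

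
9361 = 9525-164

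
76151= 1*76151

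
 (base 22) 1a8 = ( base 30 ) NM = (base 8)1310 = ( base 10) 712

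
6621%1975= 696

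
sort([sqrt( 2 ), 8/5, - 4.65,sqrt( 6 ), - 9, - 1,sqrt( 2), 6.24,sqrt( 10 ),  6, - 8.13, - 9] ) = [ - 9, - 9,-8.13, - 4.65, - 1, sqrt(2 ),sqrt( 2 ),8/5,  sqrt( 6 ),  sqrt(10),6,6.24]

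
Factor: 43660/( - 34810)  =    -  2^1*37^1*59^( - 1) = - 74/59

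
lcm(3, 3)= 3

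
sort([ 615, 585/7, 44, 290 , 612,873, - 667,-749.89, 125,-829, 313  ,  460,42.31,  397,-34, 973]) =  [ - 829, - 749.89, - 667,-34,42.31 , 44,585/7, 125, 290,  313, 397, 460, 612,615,  873, 973]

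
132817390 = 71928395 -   -  60888995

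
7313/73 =7313/73 = 100.18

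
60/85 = 12/17 = 0.71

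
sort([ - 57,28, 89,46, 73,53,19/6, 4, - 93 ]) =[ - 93, - 57,19/6,4,28,46,53, 73,89 ]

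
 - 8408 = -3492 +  - 4916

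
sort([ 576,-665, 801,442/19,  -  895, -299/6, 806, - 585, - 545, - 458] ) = [ - 895,  -  665, - 585, - 545,- 458,-299/6, 442/19,576 , 801,806 ]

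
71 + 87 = 158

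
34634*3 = 103902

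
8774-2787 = 5987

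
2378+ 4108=6486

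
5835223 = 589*9907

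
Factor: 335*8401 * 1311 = 3^1*5^1*19^1 * 23^1*31^1*67^1*271^1  =  3689593185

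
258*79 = 20382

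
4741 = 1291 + 3450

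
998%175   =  123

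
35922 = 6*5987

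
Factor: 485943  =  3^1* 43^1*3767^1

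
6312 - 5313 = 999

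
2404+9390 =11794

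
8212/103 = 79 + 75/103 = 79.73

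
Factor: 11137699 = 71^1*103^1*1523^1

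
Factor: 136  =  2^3*17^1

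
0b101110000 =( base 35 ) ai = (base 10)368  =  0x170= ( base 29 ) CK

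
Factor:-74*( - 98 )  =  2^2*7^2*37^1 = 7252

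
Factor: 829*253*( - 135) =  - 28314495 = - 3^3*5^1*11^1*23^1*829^1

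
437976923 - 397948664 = 40028259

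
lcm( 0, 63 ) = 0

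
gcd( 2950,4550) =50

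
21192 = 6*3532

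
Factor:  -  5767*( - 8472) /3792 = 25769/2 = 2^(  -  1) * 73^1*353^1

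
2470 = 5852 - 3382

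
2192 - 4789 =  - 2597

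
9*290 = 2610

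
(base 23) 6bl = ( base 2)110101111000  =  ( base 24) 5ng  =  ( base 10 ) 3448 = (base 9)4651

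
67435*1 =67435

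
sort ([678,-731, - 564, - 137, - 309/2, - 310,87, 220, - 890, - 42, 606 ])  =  [ - 890, - 731, - 564,-310, - 309/2, - 137, -42,87 , 220, 606,678 ]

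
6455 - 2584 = 3871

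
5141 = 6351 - 1210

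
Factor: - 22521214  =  -2^1 * 509^1*22123^1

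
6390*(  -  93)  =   - 594270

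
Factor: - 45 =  - 3^2*5^1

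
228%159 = 69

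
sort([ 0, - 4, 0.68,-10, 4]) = [- 10, - 4, 0 , 0.68,4]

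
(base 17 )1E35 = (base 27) c9o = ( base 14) 33dd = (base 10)9015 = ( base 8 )21467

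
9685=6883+2802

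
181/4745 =181/4745=0.04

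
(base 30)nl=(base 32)m7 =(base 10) 711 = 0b1011000111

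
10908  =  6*1818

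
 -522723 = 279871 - 802594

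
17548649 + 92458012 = 110006661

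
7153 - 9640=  - 2487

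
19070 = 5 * 3814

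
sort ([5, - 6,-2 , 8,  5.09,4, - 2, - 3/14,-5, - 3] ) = [ - 6, - 5, - 3,-2, - 2, - 3/14,4,5,5.09,8]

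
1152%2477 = 1152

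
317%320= 317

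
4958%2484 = 2474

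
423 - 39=384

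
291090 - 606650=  - 315560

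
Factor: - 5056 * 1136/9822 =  - 2871808/4911 = - 2^9*3^ ( - 1 )*71^1*79^1*1637^(  -  1)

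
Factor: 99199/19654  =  2^( - 1) *19^1*23^1*31^( - 1) * 227^1*317^(-1 )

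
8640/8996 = 2160/2249 = 0.96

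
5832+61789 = 67621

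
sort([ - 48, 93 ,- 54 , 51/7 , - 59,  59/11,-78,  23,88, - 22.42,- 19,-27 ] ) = [-78,  -  59 , - 54, - 48, - 27, - 22.42, - 19, 59/11,51/7, 23 , 88, 93 ]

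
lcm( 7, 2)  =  14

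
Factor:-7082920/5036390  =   -2^2*13^1 * 53^1*67^(  -  1)*  257^1* 7517^(-1) = - 708292/503639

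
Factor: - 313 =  - 313^1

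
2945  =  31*95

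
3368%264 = 200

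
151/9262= 151/9262 = 0.02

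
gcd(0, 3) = 3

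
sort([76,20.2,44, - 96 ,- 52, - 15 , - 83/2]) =[ -96,-52, - 83/2, - 15,20.2,44,76 ] 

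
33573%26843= 6730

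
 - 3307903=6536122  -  9844025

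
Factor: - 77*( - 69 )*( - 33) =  - 3^2  *7^1*11^2*23^1 = - 175329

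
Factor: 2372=2^2*593^1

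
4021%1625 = 771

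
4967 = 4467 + 500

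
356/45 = 7 + 41/45 = 7.91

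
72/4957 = 72/4957= 0.01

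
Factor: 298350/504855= 2^1*3^1*5^1 * 17^1 * 863^( -1 )= 510/863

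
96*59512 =5713152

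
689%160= 49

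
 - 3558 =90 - 3648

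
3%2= 1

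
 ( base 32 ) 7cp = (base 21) H3H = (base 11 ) 5769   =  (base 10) 7577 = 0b1110110011001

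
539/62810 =49/5710 =0.01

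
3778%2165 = 1613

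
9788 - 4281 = 5507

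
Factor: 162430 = 2^1*5^1*37^1*439^1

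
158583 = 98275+60308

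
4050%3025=1025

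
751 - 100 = 651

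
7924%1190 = 784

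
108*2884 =311472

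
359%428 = 359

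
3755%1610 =535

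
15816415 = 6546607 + 9269808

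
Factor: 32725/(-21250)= - 77/50 =- 2^ ( - 1) * 5^(  -  2 )* 7^1*11^1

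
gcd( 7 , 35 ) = 7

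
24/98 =12/49 = 0.24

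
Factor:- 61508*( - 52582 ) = 3234213656 = 2^3*61^1 * 431^1*15377^1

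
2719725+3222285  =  5942010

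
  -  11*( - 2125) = 23375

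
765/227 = 765/227 = 3.37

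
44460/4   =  11115 = 11115.00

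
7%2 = 1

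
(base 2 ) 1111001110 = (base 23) 1J8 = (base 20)28E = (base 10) 974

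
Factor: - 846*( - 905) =765630 = 2^1*3^2*5^1*47^1*181^1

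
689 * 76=52364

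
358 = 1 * 358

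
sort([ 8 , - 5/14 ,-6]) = [ - 6, - 5/14, 8]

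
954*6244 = 5956776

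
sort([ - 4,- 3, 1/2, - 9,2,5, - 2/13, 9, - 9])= [ - 9, - 9, - 4, -3,-2/13, 1/2, 2,5 , 9] 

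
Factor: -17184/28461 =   -  32/53 = -2^5*53^( - 1)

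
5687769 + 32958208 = 38645977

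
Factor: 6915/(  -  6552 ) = - 2305/2184 = - 2^( - 3)*3^( - 1)*5^1*7^(  -  1 )*13^( - 1) * 461^1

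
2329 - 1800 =529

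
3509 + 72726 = 76235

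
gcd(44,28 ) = 4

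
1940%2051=1940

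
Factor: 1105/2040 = 13/24 =2^( - 3)*3^( - 1 ) * 13^1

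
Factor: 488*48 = 2^7*3^1* 61^1 = 23424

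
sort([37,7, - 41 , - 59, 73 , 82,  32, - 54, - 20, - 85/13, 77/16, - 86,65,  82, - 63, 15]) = [-86, - 63, - 59, - 54,-41, - 20,- 85/13, 77/16,7,15, 32, 37, 65,73, 82, 82]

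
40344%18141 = 4062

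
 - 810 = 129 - 939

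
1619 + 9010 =10629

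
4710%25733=4710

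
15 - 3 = 12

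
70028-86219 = - 16191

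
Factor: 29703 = 3^1*9901^1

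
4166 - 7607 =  - 3441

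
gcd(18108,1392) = 12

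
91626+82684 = 174310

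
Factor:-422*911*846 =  - 2^2 * 3^2 *47^1*211^1*911^1 = - 325237932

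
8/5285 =8/5285 = 0.00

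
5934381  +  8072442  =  14006823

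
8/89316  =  2/22329=0.00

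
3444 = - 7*( - 492 )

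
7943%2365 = 848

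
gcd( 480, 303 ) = 3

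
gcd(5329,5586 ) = 1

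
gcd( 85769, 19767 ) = 1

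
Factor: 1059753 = 3^1*61^1 *5791^1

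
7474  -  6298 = 1176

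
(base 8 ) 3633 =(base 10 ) 1947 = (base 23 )3FF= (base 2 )11110011011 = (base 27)2I3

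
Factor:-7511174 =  - 2^1*11^1*29^1*61^1*193^1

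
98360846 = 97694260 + 666586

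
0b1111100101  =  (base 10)997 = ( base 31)115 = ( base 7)2623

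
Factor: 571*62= 35402 = 2^1*31^1*571^1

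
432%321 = 111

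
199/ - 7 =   -  29  +  4/7 = - 28.43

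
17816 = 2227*8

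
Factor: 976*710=692960 = 2^5*5^1*61^1*71^1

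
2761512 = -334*( - 8268 )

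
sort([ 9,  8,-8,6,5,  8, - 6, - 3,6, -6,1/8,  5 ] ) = [  -  8,  -  6, - 6,- 3,1/8,5, 5,6,6,8 , 8,  9]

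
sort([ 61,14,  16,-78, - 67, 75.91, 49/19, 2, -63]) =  [ - 78, - 67, - 63,  2, 49/19 , 14,  16, 61, 75.91]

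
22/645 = 22/645 = 0.03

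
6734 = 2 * 3367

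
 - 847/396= -77/36 = - 2.14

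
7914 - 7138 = 776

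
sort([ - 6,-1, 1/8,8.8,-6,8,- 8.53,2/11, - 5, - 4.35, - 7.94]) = [-8.53,  -  7.94, - 6,-6,-5,-4.35, - 1,1/8,2/11,8,  8.8] 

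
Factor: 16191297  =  3^2*1223^1*1471^1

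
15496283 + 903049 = 16399332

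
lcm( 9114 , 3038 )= 9114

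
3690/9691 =3690/9691 =0.38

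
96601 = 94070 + 2531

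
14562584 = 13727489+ 835095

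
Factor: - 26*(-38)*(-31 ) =- 30628 = -2^2*13^1 * 19^1*31^1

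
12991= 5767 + 7224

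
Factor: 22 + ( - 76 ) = -2^1*3^3 = - 54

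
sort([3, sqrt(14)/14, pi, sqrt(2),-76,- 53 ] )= [ - 76,- 53, sqrt(14)/14, sqrt( 2 ),  3, pi] 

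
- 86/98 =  - 43/49 = - 0.88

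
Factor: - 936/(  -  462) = 156/77 = 2^2*3^1*7^(  -  1) *11^( - 1)*13^1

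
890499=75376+815123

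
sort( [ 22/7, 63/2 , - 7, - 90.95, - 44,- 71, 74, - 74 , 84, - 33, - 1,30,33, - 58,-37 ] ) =[ - 90.95, - 74, - 71, - 58, - 44 , - 37, - 33, - 7 , - 1,22/7, 30, 63/2 , 33 , 74,84 ]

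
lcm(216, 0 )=0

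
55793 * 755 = 42123715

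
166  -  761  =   - 595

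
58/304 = 29/152 =0.19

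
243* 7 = 1701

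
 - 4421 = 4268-8689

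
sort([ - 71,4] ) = [ - 71,4] 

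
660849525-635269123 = 25580402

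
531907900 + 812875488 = 1344783388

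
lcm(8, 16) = 16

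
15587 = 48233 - 32646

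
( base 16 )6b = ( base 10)107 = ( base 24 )4b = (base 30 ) 3h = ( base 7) 212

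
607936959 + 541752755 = 1149689714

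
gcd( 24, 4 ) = 4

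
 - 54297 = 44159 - 98456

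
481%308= 173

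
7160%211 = 197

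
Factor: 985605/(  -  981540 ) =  - 2^( - 2)*3^( - 1 )*7^( - 1)*19^( - 1)*41^(-1 )*65707^1 = - 65707/65436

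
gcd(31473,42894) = 9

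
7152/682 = 3576/341 = 10.49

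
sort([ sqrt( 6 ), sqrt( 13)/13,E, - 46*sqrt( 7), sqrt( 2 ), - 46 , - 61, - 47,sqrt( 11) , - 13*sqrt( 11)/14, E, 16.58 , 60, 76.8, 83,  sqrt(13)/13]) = [- 46*sqrt(7), - 61, - 47, - 46, - 13 * sqrt( 11) /14,sqrt( 13)/13, sqrt (13 )/13 , sqrt(2), sqrt( 6 ),E,  E,sqrt( 11 ),16.58,60,76.8, 83] 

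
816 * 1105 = 901680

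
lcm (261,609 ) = 1827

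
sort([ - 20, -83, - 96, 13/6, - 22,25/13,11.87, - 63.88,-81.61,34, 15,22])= [ - 96, - 83, - 81.61, - 63.88,-22,  -  20,25/13,13/6,11.87,15 , 22,34]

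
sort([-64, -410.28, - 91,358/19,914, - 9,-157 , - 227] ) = [-410.28, - 227, - 157, - 91 , - 64, - 9, 358/19,914 ]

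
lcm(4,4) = 4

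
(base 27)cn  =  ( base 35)9W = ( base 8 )533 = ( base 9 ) 425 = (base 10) 347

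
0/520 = 0= 0.00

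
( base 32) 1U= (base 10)62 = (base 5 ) 222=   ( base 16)3E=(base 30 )22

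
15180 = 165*92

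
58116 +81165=139281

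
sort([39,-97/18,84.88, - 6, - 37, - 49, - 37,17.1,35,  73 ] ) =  [ - 49, - 37,  -  37, - 6, - 97/18 , 17.1, 35,39,73,84.88]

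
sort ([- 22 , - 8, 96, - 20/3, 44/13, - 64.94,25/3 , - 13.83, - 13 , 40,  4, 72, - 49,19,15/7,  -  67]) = [ - 67,-64.94 ,  -  49,  -  22, - 13.83 ,- 13,- 8 , - 20/3,15/7 , 44/13 , 4, 25/3,19,40, 72,96]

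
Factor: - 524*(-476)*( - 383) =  -2^4*7^1 * 17^1*131^1*383^1 = - 95529392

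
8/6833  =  8/6833 = 0.00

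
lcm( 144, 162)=1296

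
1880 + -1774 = 106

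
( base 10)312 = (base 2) 100111000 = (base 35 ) 8W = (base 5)2222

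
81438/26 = 40719/13  =  3132.23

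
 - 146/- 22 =73/11 = 6.64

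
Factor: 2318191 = 2318191^1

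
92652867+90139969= 182792836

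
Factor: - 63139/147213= -3^( - 2)*11^(  -  1) *103^1*613^1* 1487^( - 1)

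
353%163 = 27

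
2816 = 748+2068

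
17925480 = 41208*435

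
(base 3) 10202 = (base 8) 145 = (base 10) 101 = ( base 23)49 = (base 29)3E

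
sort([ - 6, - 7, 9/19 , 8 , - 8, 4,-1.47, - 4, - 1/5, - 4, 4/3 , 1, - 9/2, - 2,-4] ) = [ - 8, - 7, - 6,  -  9/2, - 4, - 4, - 4, - 2, - 1.47, -1/5, 9/19,1, 4/3,4,8]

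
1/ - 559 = -1/559 = - 0.00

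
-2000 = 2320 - 4320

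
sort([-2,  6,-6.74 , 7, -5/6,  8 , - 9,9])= [ -9, - 6.74 ,-2, - 5/6,6,7,8, 9]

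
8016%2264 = 1224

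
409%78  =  19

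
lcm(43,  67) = 2881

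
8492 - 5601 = 2891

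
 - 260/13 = -20 = - 20.00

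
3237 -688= 2549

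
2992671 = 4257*703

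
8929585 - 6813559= 2116026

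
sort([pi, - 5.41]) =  [  -  5.41, pi]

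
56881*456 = 25937736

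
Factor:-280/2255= -56/451=-2^3*7^1 * 11^( -1)*41^(- 1)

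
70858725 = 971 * 72975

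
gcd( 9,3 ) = 3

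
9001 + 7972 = 16973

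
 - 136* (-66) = 8976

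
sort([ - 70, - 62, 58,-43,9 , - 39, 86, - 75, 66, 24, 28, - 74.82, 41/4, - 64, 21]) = [ - 75, - 74.82, - 70, - 64,-62, - 43 , - 39, 9,41/4,21, 24, 28, 58, 66, 86 ] 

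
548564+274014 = 822578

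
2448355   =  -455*( - 5381 ) 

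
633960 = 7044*90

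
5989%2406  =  1177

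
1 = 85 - 84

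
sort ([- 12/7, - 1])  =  [ - 12/7, - 1]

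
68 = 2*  34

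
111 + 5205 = 5316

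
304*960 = 291840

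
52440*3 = 157320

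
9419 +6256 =15675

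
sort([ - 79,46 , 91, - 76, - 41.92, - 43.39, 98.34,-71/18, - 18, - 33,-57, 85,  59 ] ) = [ - 79, - 76,  -  57, - 43.39, - 41.92 , - 33 , - 18, - 71/18,46, 59, 85, 91,98.34] 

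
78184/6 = 39092/3 = 13030.67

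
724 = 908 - 184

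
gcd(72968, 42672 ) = 56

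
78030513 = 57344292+20686221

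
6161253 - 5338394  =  822859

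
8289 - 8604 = -315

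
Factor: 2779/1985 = 7/5 =5^( - 1) * 7^1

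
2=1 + 1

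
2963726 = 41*72286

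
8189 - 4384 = 3805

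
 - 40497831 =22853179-63351010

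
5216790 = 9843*530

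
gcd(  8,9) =1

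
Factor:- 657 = -3^2 * 73^1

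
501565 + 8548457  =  9050022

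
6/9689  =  6/9689 = 0.00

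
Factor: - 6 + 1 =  - 5 = -5^1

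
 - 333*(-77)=25641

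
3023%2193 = 830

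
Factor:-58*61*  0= 0 = 0^1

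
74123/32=74123/32 = 2316.34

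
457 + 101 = 558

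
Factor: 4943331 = 3^2 * 549259^1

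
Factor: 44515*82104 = 2^3* 3^1*5^1*11^1 * 29^1*307^1*311^1 = 3654859560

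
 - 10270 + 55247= 44977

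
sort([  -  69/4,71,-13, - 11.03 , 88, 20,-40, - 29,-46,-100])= [- 100,-46, -40,  -  29, - 69/4,  -  13, - 11.03,20 , 71, 88]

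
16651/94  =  177 +13/94 = 177.14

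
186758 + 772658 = 959416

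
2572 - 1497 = 1075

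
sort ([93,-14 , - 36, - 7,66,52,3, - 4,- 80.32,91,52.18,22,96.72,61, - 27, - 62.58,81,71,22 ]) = [ - 80.32, -62.58, - 36,  -  27, - 14, - 7, - 4,3 , 22,  22,52,52.18 , 61, 66, 71, 81,91, 93,96.72 ]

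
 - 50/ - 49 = 1 + 1/49 = 1.02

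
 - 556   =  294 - 850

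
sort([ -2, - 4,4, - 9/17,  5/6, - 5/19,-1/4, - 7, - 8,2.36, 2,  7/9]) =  [ - 8, - 7, - 4,  -  2, - 9/17, - 5/19, - 1/4, 7/9, 5/6, 2,2.36,4]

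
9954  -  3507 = 6447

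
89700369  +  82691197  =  172391566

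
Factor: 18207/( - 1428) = - 51/4 = -2^(  -  2) * 3^1*17^1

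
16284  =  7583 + 8701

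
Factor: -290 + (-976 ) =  - 1266=   - 2^1 * 3^1*211^1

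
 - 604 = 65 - 669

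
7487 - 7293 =194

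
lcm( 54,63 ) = 378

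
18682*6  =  112092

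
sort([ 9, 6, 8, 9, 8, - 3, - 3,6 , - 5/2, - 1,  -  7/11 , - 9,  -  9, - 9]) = [ - 9, - 9, - 9 , - 3,-3, - 5/2,-1, - 7/11,6, 6, 8, 8,9,9]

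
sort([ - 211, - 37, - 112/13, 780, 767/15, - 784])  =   [ - 784, - 211, - 37, - 112/13, 767/15, 780] 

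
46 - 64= - 18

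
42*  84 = 3528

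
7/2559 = 7/2559= 0.00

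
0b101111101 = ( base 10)381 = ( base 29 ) D4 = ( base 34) b7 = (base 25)F6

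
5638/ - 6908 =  - 1+635/3454 = - 0.82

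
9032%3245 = 2542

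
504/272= 63/34 = 1.85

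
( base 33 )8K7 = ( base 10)9379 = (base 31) 9NH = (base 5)300004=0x24a3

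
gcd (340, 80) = 20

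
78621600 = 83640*940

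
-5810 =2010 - 7820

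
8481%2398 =1287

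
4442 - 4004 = 438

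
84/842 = 42/421 = 0.10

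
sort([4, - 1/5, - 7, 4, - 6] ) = [ - 7,- 6 , - 1/5,4, 4] 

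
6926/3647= 6926/3647= 1.90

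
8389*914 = 7667546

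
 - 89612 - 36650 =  - 126262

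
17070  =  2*8535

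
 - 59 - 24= - 83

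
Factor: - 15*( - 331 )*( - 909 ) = - 4513185=-3^3* 5^1*101^1*331^1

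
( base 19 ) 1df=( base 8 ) 1157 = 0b1001101111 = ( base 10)623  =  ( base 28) m7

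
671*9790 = 6569090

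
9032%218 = 94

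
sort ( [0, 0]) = [0,0]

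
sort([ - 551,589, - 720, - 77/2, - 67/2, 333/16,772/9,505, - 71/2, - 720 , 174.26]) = [ - 720, - 720, - 551,-77/2, - 71/2,-67/2,333/16,772/9,174.26 , 505,589] 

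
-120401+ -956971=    - 1077372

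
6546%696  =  282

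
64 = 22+42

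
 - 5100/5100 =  - 1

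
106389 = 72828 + 33561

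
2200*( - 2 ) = - 4400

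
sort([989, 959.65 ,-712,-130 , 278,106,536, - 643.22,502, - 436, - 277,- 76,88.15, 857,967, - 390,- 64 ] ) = [ - 712, - 643.22, - 436, - 390, - 277, - 130,  -  76, - 64,88.15, 106,278,502, 536, 857,959.65 , 967, 989]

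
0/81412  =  0 = 0.00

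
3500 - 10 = 3490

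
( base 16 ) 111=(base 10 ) 273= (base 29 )9C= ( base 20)DD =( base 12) 1a9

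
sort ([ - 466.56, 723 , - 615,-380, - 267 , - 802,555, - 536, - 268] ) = [  -  802  , - 615, -536, - 466.56, - 380, - 268, - 267 , 555, 723 ]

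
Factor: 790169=790169^1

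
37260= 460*81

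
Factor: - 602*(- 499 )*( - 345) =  - 103637310 = - 2^1*3^1*5^1*7^1*23^1*43^1*499^1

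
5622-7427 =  - 1805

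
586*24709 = 14479474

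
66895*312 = 20871240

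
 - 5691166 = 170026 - 5861192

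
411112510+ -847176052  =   - 436063542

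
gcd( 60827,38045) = 1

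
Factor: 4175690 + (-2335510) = 1840180 = 2^2*5^1*92009^1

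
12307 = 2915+9392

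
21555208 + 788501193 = 810056401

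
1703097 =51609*33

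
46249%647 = 312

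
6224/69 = 90 + 14/69=90.20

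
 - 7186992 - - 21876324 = 14689332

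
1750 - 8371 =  - 6621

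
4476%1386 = 318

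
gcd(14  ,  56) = 14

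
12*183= 2196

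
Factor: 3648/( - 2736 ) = - 4/3 = - 2^2*3^(-1 ) 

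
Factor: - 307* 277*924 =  - 78576036 = - 2^2*3^1 * 7^1*11^1*277^1 * 307^1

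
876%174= 6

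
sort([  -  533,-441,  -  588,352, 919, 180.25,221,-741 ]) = [-741,-588 , - 533, - 441, 180.25,221 , 352,919]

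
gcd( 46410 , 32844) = 714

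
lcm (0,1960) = 0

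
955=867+88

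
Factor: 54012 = 2^2*3^1 * 7^1*643^1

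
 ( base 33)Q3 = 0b1101011101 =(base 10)861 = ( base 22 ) 1h3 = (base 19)276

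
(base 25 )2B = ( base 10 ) 61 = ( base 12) 51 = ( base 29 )23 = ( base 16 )3D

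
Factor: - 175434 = -2^1*3^1 * 7^1 * 4177^1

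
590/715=118/143=0.83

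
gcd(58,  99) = 1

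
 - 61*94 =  - 5734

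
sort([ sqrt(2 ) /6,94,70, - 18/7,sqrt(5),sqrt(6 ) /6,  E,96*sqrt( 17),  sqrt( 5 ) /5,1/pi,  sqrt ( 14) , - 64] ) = [ - 64, - 18/7,sqrt( 2 ) /6,  1/pi,sqrt(6)/6, sqrt( 5)/5,sqrt(5),E, sqrt(14),70,94, 96* sqrt(17)]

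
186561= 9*20729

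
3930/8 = 491+1/4 = 491.25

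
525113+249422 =774535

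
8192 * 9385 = 76881920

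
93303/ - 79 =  - 93303/79 = - 1181.05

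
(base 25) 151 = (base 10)751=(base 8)1357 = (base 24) 177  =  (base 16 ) 2EF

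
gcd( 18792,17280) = 216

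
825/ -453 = - 2 + 27/151  =  - 1.82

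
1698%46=42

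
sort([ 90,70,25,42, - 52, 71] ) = [ - 52,25,42, 70,  71,90]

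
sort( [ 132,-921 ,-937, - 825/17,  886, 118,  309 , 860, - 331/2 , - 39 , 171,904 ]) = [ - 937, - 921, - 331/2,  -  825/17, - 39, 118,  132, 171,  309 , 860,886,904 ]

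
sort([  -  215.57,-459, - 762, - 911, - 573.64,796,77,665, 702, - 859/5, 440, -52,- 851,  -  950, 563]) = [-950, - 911,  -  851, - 762, - 573.64, - 459,-215.57, - 859/5,  -  52, 77,440,563, 665, 702,796 ]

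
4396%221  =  197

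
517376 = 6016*86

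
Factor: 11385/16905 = 33/49 = 3^1*7^( - 2 ) * 11^1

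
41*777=31857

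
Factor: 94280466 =2^1 * 3^1 *7^1*59^1  *  38047^1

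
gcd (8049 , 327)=3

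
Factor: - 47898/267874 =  - 3^3*151^(- 1) = -27/151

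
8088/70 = 115 + 19/35 = 115.54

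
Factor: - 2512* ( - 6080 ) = 15272960 = 2^10* 5^1*19^1*157^1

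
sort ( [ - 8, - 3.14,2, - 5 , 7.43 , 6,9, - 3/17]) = [  -  8, -5, - 3.14, - 3/17,2, 6,  7.43, 9]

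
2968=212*14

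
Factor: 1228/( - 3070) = -2/5 = - 2^1*5^( - 1)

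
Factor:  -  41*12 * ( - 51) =2^2*3^2*17^1*41^1 = 25092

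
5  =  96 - 91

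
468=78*6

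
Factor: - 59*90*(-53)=281430=   2^1*3^2*5^1*53^1*59^1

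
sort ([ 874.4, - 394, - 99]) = [-394, - 99, 874.4 ]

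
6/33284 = 3/16642 = 0.00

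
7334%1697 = 546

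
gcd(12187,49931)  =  7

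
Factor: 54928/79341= 2^4*3^( - 1)*53^( - 1)*499^ (-1 )*3433^1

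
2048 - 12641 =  - 10593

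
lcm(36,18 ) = 36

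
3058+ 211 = 3269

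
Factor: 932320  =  2^5*5^1*5827^1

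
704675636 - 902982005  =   - 198306369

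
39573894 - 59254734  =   - 19680840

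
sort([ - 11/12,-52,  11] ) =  [  -  52, -11/12,  11]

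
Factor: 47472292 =2^2*7^1*1695439^1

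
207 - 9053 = -8846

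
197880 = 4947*40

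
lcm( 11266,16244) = 698492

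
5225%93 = 17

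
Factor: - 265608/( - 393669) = 2^3*7^1*83^( - 1 )  =  56/83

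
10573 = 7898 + 2675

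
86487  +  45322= 131809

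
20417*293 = 5982181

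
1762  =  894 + 868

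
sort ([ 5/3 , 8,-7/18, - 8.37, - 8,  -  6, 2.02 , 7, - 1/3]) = [ - 8.37, - 8, - 6, - 7/18, - 1/3,5/3  ,  2.02, 7,8]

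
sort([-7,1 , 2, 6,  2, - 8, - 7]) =[ - 8,  -  7, - 7,1,2,2, 6]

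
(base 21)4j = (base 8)147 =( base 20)53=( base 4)1213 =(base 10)103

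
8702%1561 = 897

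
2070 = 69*30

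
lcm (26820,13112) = 590040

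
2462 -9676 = -7214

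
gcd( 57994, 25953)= 1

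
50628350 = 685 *73910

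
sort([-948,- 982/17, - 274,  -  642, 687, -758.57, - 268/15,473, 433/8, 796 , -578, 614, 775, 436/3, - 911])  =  [ - 948,  -  911,-758.57 , - 642, - 578,-274,-982/17,  -  268/15, 433/8, 436/3,473,614,687, 775,796] 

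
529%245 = 39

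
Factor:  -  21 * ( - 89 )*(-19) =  - 3^1*7^1*19^1*89^1=-  35511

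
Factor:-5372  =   - 2^2*17^1*79^1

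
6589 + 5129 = 11718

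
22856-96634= -73778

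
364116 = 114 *3194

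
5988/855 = 1996/285 = 7.00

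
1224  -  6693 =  - 5469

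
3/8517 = 1/2839 = 0.00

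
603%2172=603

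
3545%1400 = 745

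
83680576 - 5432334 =78248242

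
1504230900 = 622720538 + 881510362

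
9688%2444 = 2356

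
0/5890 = 0 = 0.00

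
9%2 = 1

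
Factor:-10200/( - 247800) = 17/413 = 7^( - 1 )*17^1*59^( - 1)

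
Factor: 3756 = 2^2*3^1*313^1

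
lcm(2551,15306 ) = 15306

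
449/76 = 5 + 69/76 = 5.91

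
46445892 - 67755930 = -21310038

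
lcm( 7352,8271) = 66168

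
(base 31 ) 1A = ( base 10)41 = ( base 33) 18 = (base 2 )101001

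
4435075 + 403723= 4838798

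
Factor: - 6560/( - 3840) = 41/24 = 2^ (-3 )*3^(-1) * 41^1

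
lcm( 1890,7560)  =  7560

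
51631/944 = 51631/944 = 54.69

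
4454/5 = 890 + 4/5 =890.80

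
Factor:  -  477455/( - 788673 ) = 3^( - 1)*5^1 *11^1*151^( - 1 )*1741^( -1) * 8681^1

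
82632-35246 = 47386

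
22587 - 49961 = -27374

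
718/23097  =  718/23097= 0.03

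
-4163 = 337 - 4500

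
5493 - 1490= 4003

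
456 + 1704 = 2160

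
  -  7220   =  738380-745600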